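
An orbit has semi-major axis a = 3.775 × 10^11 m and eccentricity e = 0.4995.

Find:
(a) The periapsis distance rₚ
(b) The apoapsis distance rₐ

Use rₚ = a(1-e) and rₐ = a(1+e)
a = 3.775 × 10^11 m
e = 0.4995:  1 − e = 0.5005,  1 + e = 1.4995
(a) rₚ = a(1 − e) = 3.775 × 10^11 m × 0.5005 = 1.88939 × 10^11 m ≈ 1.889 × 10^11 m
(b) rₐ = a(1 + e) = 3.775 × 10^11 m × 1.4995 = 5.66061 × 10^11 m ≈ 5.661 × 10^11 m

Final answer:
(a) rₚ = 1.889 × 10^11 m
(b) rₐ = 5.661 × 10^11 m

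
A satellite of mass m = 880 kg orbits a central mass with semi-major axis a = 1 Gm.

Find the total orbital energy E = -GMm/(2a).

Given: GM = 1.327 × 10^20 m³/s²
a = 1 Gm = 1 × 10^9 m
GM = 1.327 × 10^20 m³/s²
2a = 2 × 10^9 m
GMm = 1.327 × 10^20 × 880 = 1.16776 × 10^23 m³·kg/s²
E = −GMm/(2a) = -5.8388 × 10^13 J ≈ -58.39 TJ

Final answer: -58.39 TJ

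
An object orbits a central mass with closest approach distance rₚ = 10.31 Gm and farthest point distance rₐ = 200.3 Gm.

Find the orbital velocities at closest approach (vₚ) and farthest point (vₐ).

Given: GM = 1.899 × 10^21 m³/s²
rₚ = 10.31 Gm = 1.031 × 10^10 m
rₐ = 200.3 Gm = 2.003 × 10^11 m
GM = 1.899 × 10^21 m³/s²
a = (rₚ + rₐ)/2 = 1.05305 × 10^11 m
Vis-viva: v² = GM (2/r − 1/a)
vₚ² = 1.899 × 10^21 × (1.93986 × 10^-10 − 9.49623 × 10^-12) = 3.50347 × 10^11 m²/s²
vₚ = 591901 m/s ≈ 591.9 km/s
vₐ² = 1.899 × 10^21 × (9.98502 × 10^-12 − 9.49623 × 10^-12) = 9.28226 × 10^8 m²/s²
vₐ = 30466.8 m/s ≈ 30.47 km/s

Final answer: vₚ = 591.9 km/s, vₐ = 30.47 km/s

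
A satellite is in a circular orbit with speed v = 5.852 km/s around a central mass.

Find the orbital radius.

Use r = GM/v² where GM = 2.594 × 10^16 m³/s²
v = 5.852 km/s = 5852 m/s
GM = 2.594 × 10^16 m³/s²
v² = 3.42459 × 10^7 m²/s²
r = GM/v² = (2.594 × 10^16) / (3.42459 × 10^7) = 7.57463 × 10^8 m ≈ 757.5 Mm

Final answer: 757.5 Mm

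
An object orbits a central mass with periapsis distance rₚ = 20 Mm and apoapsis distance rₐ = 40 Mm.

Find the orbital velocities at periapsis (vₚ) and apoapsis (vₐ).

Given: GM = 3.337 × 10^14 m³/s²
rₚ = 20 Mm = 2 × 10^7 m
rₐ = 40 Mm = 4 × 10^7 m
GM = 3.337 × 10^14 m³/s²
a = (rₚ + rₐ)/2 = 3 × 10^7 m
Vis-viva: v² = GM (2/r − 1/a)
vₚ² = 3.337 × 10^14 × (1 × 10^-7 − 3.33333 × 10^-8) = 2.22467 × 10^7 m²/s²
vₚ = 4716.64 m/s ≈ 4.717 km/s
vₐ² = 3.337 × 10^14 × (5 × 10^-8 − 3.33333 × 10^-8) = 5.56167 × 10^6 m²/s²
vₐ = 2358.32 m/s ≈ 2.358 km/s

Final answer: vₚ = 4.717 km/s, vₐ = 2.358 km/s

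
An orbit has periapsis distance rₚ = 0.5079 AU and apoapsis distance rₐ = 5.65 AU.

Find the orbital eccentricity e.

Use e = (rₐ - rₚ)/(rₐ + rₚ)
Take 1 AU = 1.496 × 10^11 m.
rₚ = 0.5079 AU = 7.59818 × 10^10 m
rₐ = 5.65 AU = 8.4524 × 10^11 m
rₐ − rₚ = 7.69258 × 10^11 m
rₐ + rₚ = 9.21222 × 10^11 m
e = (rₐ − rₚ)/(rₐ + rₚ) = 0.835041

Final answer: e = 0.835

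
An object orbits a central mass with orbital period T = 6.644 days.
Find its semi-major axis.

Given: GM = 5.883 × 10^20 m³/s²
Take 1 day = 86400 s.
T = 6.644 days = 574042 s
GM = 5.883 × 10^20 m³/s²
Kepler's third law: a³ = GM T² / (4π²)
T² = 3.29524 × 10^11 s²
a³ = (5.883 × 10^20) × (3.29524 × 10^11) / (4π²) = 4.9105 × 10^30 m³
a = (a³)^(1/3) = 1.69971 × 10^10 m ≈ 1.7 × 10^10 m

Final answer: 1.7 × 10^10 m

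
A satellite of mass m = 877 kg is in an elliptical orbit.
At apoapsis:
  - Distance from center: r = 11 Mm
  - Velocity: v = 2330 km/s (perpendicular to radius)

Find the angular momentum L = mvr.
r = 11 Mm = 1.1 × 10^7 m
v = 2330 km/s = 2.33 × 10^6 m/s
vr = 2.33 × 10^6 × 1.1 × 10^7 = 2.563 × 10^13 m²/s
L = m × vr = 877 × 2.563 × 10^13 = 2.24775 × 10^16 kg·m²/s ≈ 2.248 × 10^16 kg·m²/s

Final answer: L = 2.248 × 10^16 kg·m²/s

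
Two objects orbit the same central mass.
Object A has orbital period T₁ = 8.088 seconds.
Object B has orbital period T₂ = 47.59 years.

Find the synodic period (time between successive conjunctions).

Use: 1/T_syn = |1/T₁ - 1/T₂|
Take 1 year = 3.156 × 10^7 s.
T₁ = 8.088 seconds
T₂ = 47.59 years = 1.50194 × 10^9 s
1/T₁ = 0.12364 s⁻¹
1/T₂ = 6.65805 × 10^-10 s⁻¹
|1/T₁ − 1/T₂| = 0.12364 s⁻¹
T_syn = 1 / |1/T₁ − 1/T₂| = 8.088 s ≈ 8.088 seconds

Final answer: T_syn = 8.088 seconds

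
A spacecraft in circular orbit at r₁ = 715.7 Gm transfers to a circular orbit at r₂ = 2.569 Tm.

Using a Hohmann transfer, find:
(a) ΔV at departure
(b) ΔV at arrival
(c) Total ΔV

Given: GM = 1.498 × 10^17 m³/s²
r₁ = 715.7 Gm = 7.157 × 10^11 m
r₂ = 2.569 Tm = 2.569 × 10^12 m
GM = 1.498 × 10^17 m³/s²
Transfer ellipse: a_t = (r₁ + r₂)/2 = 1.64235 × 10^12 m
Circular speed at r₁: v₁ = √(GM/r₁) = 457.499 m/s
Transfer speed at r₁ (periapsis): v₁ₜ = √(GM(2/r₁ − 1/a_t)) = 572.189 m/s
(a) ΔV₁ = v₁ₜ − v₁ = 114.69 m/s ≈ 114.7 m/s
Circular speed at r₂: v₂ = √(GM/r₂) = 241.476 m/s
Transfer speed at r₂ (apoapsis): v₂ₜ = √(GM(2/r₂ − 1/a_t)) = 159.407 m/s
(b) ΔV₂ = v₂ − v₂ₜ = 82.0693 m/s ≈ 82.07 m/s
(c) ΔV_total = ΔV₁ + ΔV₂ = 196.759 m/s ≈ 196.8 m/s

Final answer:
(a) ΔV₁ = 114.7 m/s
(b) ΔV₂ = 82.07 m/s
(c) ΔV_total = 196.8 m/s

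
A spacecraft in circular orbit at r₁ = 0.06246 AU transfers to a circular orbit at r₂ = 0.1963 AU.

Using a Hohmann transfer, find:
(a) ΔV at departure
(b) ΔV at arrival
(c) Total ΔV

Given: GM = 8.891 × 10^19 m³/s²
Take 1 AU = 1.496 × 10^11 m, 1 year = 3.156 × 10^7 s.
r₁ = 0.06246 AU = 9.34402 × 10^9 m
r₂ = 0.1963 AU = 2.93665 × 10^10 m
GM = 8.891 × 10^19 m³/s²
Transfer ellipse: a_t = (r₁ + r₂)/2 = 1.93552 × 10^10 m
Circular speed at r₁: v₁ = √(GM/r₁) = 97545.8 m/s
Transfer speed at r₁ (periapsis): v₁ₜ = √(GM(2/r₁ − 1/a_t)) = 120153 m/s
(a) ΔV₁ = v₁ₜ − v₁ = 22607.3 m/s ≈ 4.769 AU/year
Circular speed at r₂: v₂ = √(GM/r₂) = 55023.6 m/s
Transfer speed at r₂ (apoapsis): v₂ₜ = √(GM(2/r₂ − 1/a_t)) = 38231.1 m/s
(b) ΔV₂ = v₂ − v₂ₜ = 16792.5 m/s ≈ 3.543 AU/year
(c) ΔV_total = ΔV₁ + ΔV₂ = 39399.9 m/s ≈ 8.312 AU/year

Final answer:
(a) ΔV₁ = 4.769 AU/year
(b) ΔV₂ = 3.543 AU/year
(c) ΔV_total = 8.312 AU/year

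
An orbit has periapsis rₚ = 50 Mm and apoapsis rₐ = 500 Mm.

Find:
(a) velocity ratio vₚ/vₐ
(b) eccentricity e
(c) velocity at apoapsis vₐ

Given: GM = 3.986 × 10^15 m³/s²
rₚ = 50 Mm = 5 × 10^7 m
rₐ = 500 Mm = 5 × 10^8 m
GM = 3.986 × 10^15 m³/s²
a = (rₚ + rₐ)/2 = 2.75 × 10^8 m
e = (rₐ − rₚ)/(rₐ + rₚ) = (4.5 × 10^8) / (5.5 × 10^8) = 0.818182
(a) vₚ/vₐ = rₐ/rₚ (angular momentum) = (5 × 10^8) / (5 × 10^7) = 10 ≈ 10
(b) e = 0.818182 ≈ 0.8182
(c) vₐ² = GM (2/rₐ − 1/a) = 3.986 × 10^15 × (4 × 10^-9 − 3.63636 × 10^-9) = 1.44945 × 10^6 m²/s²;  vₐ = 1203.93 m/s ≈ 1.204 km/s

Final answer:
(a) velocity ratio vₚ/vₐ = 10
(b) eccentricity e = 0.8182
(c) velocity at apoapsis vₐ = 1.204 km/s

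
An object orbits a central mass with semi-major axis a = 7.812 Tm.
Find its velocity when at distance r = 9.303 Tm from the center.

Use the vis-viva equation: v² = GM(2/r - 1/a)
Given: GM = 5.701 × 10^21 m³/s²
a = 7.812 Tm = 7.812 × 10^12 m
r = 9.303 Tm = 9.303 × 10^12 m
GM = 5.701 × 10^21 m³/s²
2/r − 1/a = 2.14984 × 10^-13 − 1.28008 × 10^-13 = 8.69762 × 10^-14 m⁻¹
v² = GM (2/r − 1/a) = 4.95851 × 10^8 m²/s²
v = 22267.7 m/s ≈ 22.27 km/s

Final answer: 22.27 km/s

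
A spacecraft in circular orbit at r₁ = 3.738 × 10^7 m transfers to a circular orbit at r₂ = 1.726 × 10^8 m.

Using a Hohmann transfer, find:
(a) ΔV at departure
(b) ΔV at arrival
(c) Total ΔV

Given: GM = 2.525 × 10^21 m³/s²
r₁ = 3.738 × 10^7 m
r₂ = 1.726 × 10^8 m
GM = 2.525 × 10^21 m³/s²
Transfer ellipse: a_t = (r₁ + r₂)/2 = 1.0499 × 10^8 m
Circular speed at r₁: v₁ = √(GM/r₁) = 8.21885 × 10^6 m/s
Transfer speed at r₁ (periapsis): v₁ₜ = √(GM(2/r₁ − 1/a_t)) = 1.0538 × 10^7 m/s
(a) ΔV₁ = v₁ₜ − v₁ = 2.31913 × 10^6 m/s ≈ 2319 km/s
Circular speed at r₂: v₂ = √(GM/r₂) = 3.82481 × 10^6 m/s
Transfer speed at r₂ (apoapsis): v₂ₜ = √(GM(2/r₂ − 1/a_t)) = 2.28221 × 10^6 m/s
(b) ΔV₂ = v₂ − v₂ₜ = 1.5426 × 10^6 m/s ≈ 1543 km/s
(c) ΔV_total = ΔV₁ + ΔV₂ = 3.86173 × 10^6 m/s ≈ 3862 km/s

Final answer:
(a) ΔV₁ = 2319 km/s
(b) ΔV₂ = 1543 km/s
(c) ΔV_total = 3862 km/s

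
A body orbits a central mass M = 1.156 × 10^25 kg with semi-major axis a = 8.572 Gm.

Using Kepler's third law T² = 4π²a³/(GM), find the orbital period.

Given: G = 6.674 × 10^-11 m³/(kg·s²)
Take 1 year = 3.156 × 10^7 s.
M = 1.156 × 10^25 kg
GM = G × M = 6.674 × 10^-11 × 1.156 × 10^25 = 7.71514 × 10^14 m³/s²
a = 8.572 Gm = 8.572 × 10^9 m
a³ = 6.29864 × 10^29 m³
T = 2π √(a³/GM) = 2π √((6.29864 × 10^29) / (7.71514 × 10^14)) = 2π × 2.85727 × 10^7 s
T = 1.79528 × 10^8 s ≈ 5.688 years

Final answer: 5.688 years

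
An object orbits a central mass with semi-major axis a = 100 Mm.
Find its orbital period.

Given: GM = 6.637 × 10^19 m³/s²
a = 100 Mm = 1 × 10^8 m
GM = 6.637 × 10^19 m³/s²
a³ = 1 × 10^24 m³
T = 2π √(a³/GM) = 2π √((1 × 10^24) / (6.637 × 10^19)) = 2π × 122.748 s
T = 771.248 s ≈ 12.85 minutes

Final answer: 12.85 minutes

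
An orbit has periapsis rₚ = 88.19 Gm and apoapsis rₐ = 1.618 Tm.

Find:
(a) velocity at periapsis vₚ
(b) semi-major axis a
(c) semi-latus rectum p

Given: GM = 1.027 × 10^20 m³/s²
rₚ = 88.19 Gm = 8.819 × 10^10 m
rₐ = 1.618 Tm = 1.618 × 10^12 m
GM = 1.027 × 10^20 m³/s²
a = (rₚ + rₐ)/2 = 8.53095 × 10^11 m
e = (rₐ − rₚ)/(rₐ + rₚ) = (1.52981 × 10^12) / (1.70619 × 10^12) = 0.896623
(a) vₚ² = GM (2/rₚ − 1/a) = 1.027 × 10^20 × (2.26783 × 10^-11 − 1.1722 × 10^-12) = 2.20868 × 10^9 m²/s²;  vₚ = 46996.6 m/s ≈ 47 km/s
(b) a = 8.53095 × 10^11 m ≈ 853.1 Gm
(c) 1 − e² = 0.196066;  p = a(1 − e²) = 8.53095 × 10^11 × 0.196066 = 1.67263 × 10^11 m ≈ 167.3 Gm

Final answer:
(a) velocity at periapsis vₚ = 47 km/s
(b) semi-major axis a = 853.1 Gm
(c) semi-latus rectum p = 167.3 Gm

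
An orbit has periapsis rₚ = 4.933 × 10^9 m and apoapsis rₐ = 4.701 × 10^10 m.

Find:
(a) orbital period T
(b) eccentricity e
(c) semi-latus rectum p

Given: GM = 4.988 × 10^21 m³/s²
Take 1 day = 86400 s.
rₚ = 4.933 × 10^9 m
rₐ = 4.701 × 10^10 m
GM = 4.988 × 10^21 m³/s²
a = (rₚ + rₐ)/2 = 2.59715 × 10^10 m
e = (rₐ − rₚ)/(rₐ + rₚ) = (4.2077 × 10^10) / (5.1943 × 10^10) = 0.810061
(a) a³ = 1.75183 × 10^31 m³;  T = 2π √(a³/GM) = 2π × 59262.8 s = 372359 s ≈ 4.31 days
(b) e = 0.810061 ≈ 0.8101
(c) 1 − e² = 0.343801;  p = a(1 − e²) = 2.59715 × 10^10 × 0.343801 = 8.92903 × 10^9 m ≈ 8.929 × 10^9 m

Final answer:
(a) orbital period T = 4.31 days
(b) eccentricity e = 0.8101
(c) semi-latus rectum p = 8.929 × 10^9 m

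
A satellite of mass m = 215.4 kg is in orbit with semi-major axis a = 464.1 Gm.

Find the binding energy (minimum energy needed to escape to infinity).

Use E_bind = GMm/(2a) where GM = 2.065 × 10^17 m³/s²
a = 464.1 Gm = 4.641 × 10^11 m
GM = 2.065 × 10^17 m³/s²
m = 215.4 kg
GMm = 2.065 × 10^17 × 215.4 = 4.44801 × 10^19 m³·kg/s²
2a = 9.282 × 10^11 m
E_bind = GMm/(2a) = 4.79208 × 10^7 J ≈ 47.92 MJ

Final answer: 47.92 MJ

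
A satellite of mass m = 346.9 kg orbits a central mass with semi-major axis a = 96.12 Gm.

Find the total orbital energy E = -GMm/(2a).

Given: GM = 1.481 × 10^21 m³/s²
a = 96.12 Gm = 9.612 × 10^10 m
GM = 1.481 × 10^21 m³/s²
2a = 1.9224 × 10^11 m
GMm = 1.481 × 10^21 × 346.9 = 5.13759 × 10^23 m³·kg/s²
E = −GMm/(2a) = -2.67249 × 10^12 J ≈ -2.672 TJ

Final answer: -2.672 TJ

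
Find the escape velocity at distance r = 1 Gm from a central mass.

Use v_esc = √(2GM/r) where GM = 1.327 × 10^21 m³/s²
r = 1 Gm = 1 × 10^9 m
GM = 1.327 × 10^21 m³/s²
2GM/r = 2 × (1.327 × 10^21) / (1 × 10^9) = 2.654 × 10^12 m²/s²
v_esc = √(2GM/r) = 1.62911 × 10^6 m/s ≈ 1629 km/s

Final answer: 1629 km/s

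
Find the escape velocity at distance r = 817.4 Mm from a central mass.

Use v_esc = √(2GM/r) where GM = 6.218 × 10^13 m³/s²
r = 817.4 Mm = 8.174 × 10^8 m
GM = 6.218 × 10^13 m³/s²
2GM/r = 2 × (6.218 × 10^13) / (8.174 × 10^8) = 152141 m²/s²
v_esc = √(2GM/r) = 390.052 m/s ≈ 390.1 m/s

Final answer: 390.1 m/s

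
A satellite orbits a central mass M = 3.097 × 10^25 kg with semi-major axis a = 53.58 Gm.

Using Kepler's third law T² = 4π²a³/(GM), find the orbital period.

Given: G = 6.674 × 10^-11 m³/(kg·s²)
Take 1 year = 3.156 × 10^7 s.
M = 3.097 × 10^25 kg
GM = G × M = 6.674 × 10^-11 × 3.097 × 10^25 = 2.06694 × 10^15 m³/s²
a = 53.58 Gm = 5.358 × 10^10 m
a³ = 1.53818 × 10^32 m³
T = 2π √(a³/GM) = 2π √((1.53818 × 10^32) / (2.06694 × 10^15)) = 2π × 2.72797 × 10^8 s
T = 1.71404 × 10^9 s ≈ 54.31 years

Final answer: 54.31 years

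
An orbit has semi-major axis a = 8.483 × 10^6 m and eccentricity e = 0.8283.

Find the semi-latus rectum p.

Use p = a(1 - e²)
a = 8.483 × 10^6 m
e = 0.8283,  e² = 0.686081,  1 − e² = 0.313919
p = a(1 − e²) = 8.483 × 10^6 m × 0.313919 = 2.66298 × 10^6 m ≈ 2.663 × 10^6 m

Final answer: p = 2.663 × 10^6 m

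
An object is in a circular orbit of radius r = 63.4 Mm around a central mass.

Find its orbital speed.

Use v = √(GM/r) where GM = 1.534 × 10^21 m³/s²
r = 63.4 Mm = 6.34 × 10^7 m
GM = 1.534 × 10^21 m³/s²
GM/r = (1.534 × 10^21) / (6.34 × 10^7) = 2.41956 × 10^13 m²/s²
v = √(GM/r) = 4.9189 × 10^6 m/s ≈ 4919 km/s

Final answer: 4919 km/s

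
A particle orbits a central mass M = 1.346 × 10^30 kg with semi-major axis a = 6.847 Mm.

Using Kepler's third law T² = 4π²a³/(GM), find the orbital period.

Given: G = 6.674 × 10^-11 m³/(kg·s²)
M = 1.346 × 10^30 kg
GM = G × M = 6.674 × 10^-11 × 1.346 × 10^30 = 8.9832 × 10^19 m³/s²
a = 6.847 Mm = 6.847 × 10^6 m
a³ = 3.20997 × 10^20 m³
T = 2π √(a³/GM) = 2π √((3.20997 × 10^20) / (8.9832 × 10^19)) = 2π × 1.89032 s
T = 11.8772 s ≈ 11.88 seconds

Final answer: 11.88 seconds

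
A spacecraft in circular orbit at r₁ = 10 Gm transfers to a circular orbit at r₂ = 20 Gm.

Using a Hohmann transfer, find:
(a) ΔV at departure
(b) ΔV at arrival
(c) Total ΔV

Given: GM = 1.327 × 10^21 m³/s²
r₁ = 10 Gm = 1 × 10^10 m
r₂ = 20 Gm = 2 × 10^10 m
GM = 1.327 × 10^21 m³/s²
Transfer ellipse: a_t = (r₁ + r₂)/2 = 1.5 × 10^10 m
Circular speed at r₁: v₁ = √(GM/r₁) = 364280 m/s
Transfer speed at r₁ (periapsis): v₁ₜ = √(GM(2/r₁ − 1/a_t)) = 420634 m/s
(a) ΔV₁ = v₁ₜ − v₁ = 56354.3 m/s ≈ 56.35 km/s
Circular speed at r₂: v₂ = √(GM/r₂) = 257585 m/s
Transfer speed at r₂ (apoapsis): v₂ₜ = √(GM(2/r₂ − 1/a_t)) = 210317 m/s
(b) ΔV₂ = v₂ − v₂ₜ = 47267.7 m/s ≈ 47.27 km/s
(c) ΔV_total = ΔV₁ + ΔV₂ = 103622 m/s ≈ 103.6 km/s

Final answer:
(a) ΔV₁ = 56.35 km/s
(b) ΔV₂ = 47.27 km/s
(c) ΔV_total = 103.6 km/s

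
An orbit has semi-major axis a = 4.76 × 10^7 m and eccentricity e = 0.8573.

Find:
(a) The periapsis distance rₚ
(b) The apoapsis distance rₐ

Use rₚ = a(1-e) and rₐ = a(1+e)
a = 4.76 × 10^7 m
e = 0.8573:  1 − e = 0.1427,  1 + e = 1.8573
(a) rₚ = a(1 − e) = 4.76 × 10^7 m × 0.1427 = 6.79252 × 10^6 m ≈ 6.793 × 10^6 m
(b) rₐ = a(1 + e) = 4.76 × 10^7 m × 1.8573 = 8.84075 × 10^7 m ≈ 8.841 × 10^7 m

Final answer:
(a) rₚ = 6.793 × 10^6 m
(b) rₐ = 8.841 × 10^7 m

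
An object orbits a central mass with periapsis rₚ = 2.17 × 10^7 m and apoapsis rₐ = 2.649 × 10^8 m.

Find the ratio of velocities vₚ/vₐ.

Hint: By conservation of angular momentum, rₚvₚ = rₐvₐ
rₚ = 2.17 × 10^7 m
rₐ = 2.649 × 10^8 m
rₚvₚ = rₐvₐ  ⇒  vₚ/vₐ = rₐ/rₚ
vₚ/vₐ = (2.649 × 10^8) / (2.17 × 10^7) = 12.2074

Final answer: vₚ/vₐ = 12.21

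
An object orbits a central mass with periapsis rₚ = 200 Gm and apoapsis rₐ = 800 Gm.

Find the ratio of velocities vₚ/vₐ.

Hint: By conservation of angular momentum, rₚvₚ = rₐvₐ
rₚ = 200 Gm = 2 × 10^11 m
rₐ = 800 Gm = 8 × 10^11 m
rₚvₚ = rₐvₐ  ⇒  vₚ/vₐ = rₐ/rₚ
vₚ/vₐ = (8 × 10^11) / (2 × 10^11) = 4

Final answer: vₚ/vₐ = 4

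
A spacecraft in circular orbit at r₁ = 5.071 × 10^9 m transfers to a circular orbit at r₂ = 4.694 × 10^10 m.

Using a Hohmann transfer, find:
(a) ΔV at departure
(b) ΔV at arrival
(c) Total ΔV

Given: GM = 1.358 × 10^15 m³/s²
r₁ = 5.071 × 10^9 m
r₂ = 4.694 × 10^10 m
GM = 1.358 × 10^15 m³/s²
Transfer ellipse: a_t = (r₁ + r₂)/2 = 2.60055 × 10^10 m
Circular speed at r₁: v₁ = √(GM/r₁) = 517.491 m/s
Transfer speed at r₁ (periapsis): v₁ₜ = √(GM(2/r₁ − 1/a_t)) = 695.252 m/s
(a) ΔV₁ = v₁ₜ − v₁ = 177.76 m/s ≈ 177.8 m/s
Circular speed at r₂: v₂ = √(GM/r₂) = 170.09 m/s
Transfer speed at r₂ (apoapsis): v₂ₜ = √(GM(2/r₂ − 1/a_t)) = 75.1091 m/s
(b) ΔV₂ = v₂ − v₂ₜ = 94.9807 m/s ≈ 94.98 m/s
(c) ΔV_total = ΔV₁ + ΔV₂ = 272.741 m/s ≈ 272.7 m/s

Final answer:
(a) ΔV₁ = 177.8 m/s
(b) ΔV₂ = 94.98 m/s
(c) ΔV_total = 272.7 m/s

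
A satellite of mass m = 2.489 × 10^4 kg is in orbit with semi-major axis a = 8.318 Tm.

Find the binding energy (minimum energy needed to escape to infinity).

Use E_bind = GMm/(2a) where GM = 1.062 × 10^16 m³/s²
a = 8.318 Tm = 8.318 × 10^12 m
GM = 1.062 × 10^16 m³/s²
m = 2.489 × 10^4 kg
GMm = 1.062 × 10^16 × 24890 = 2.64332 × 10^20 m³·kg/s²
2a = 1.6636 × 10^13 m
E_bind = GMm/(2a) = 1.58891 × 10^7 J ≈ 15.89 MJ

Final answer: 15.89 MJ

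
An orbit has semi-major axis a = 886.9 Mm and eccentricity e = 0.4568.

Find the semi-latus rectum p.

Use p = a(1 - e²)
a = 886.9 Mm = 8.869 × 10^8 m
e = 0.4568,  e² = 0.208666,  1 − e² = 0.791334
p = a(1 − e²) = 8.869 × 10^8 m × 0.791334 = 7.01834 × 10^8 m ≈ 701.8 Mm

Final answer: p = 701.8 Mm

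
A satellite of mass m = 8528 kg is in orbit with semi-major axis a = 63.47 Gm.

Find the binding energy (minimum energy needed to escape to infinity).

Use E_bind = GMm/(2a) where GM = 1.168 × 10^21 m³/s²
a = 63.47 Gm = 6.347 × 10^10 m
GM = 1.168 × 10^21 m³/s²
m = 8528 kg
GMm = 1.168 × 10^21 × 8528 = 9.9607 × 10^24 m³·kg/s²
2a = 1.2694 × 10^11 m
E_bind = GMm/(2a) = 7.84678 × 10^13 J ≈ 78.47 TJ

Final answer: 78.47 TJ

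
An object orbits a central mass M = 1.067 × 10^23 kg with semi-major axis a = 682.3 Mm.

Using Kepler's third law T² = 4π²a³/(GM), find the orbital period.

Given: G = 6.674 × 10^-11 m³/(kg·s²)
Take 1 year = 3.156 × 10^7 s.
M = 1.067 × 10^23 kg
GM = G × M = 6.674 × 10^-11 × 1.067 × 10^23 = 7.12116 × 10^12 m³/s²
a = 682.3 Mm = 6.823 × 10^8 m
a³ = 3.17633 × 10^26 m³
T = 2π √(a³/GM) = 2π √((3.17633 × 10^26) / (7.12116 × 10^12)) = 2π × 6.67864 × 10^6 s
T = 4.19631 × 10^7 s ≈ 1.33 years

Final answer: 1.33 years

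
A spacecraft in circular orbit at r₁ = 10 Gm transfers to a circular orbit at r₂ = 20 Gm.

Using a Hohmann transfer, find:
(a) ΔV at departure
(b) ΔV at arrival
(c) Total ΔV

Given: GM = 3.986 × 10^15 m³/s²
r₁ = 10 Gm = 1 × 10^10 m
r₂ = 20 Gm = 2 × 10^10 m
GM = 3.986 × 10^15 m³/s²
Transfer ellipse: a_t = (r₁ + r₂)/2 = 1.5 × 10^10 m
Circular speed at r₁: v₁ = √(GM/r₁) = 631.348 m/s
Transfer speed at r₁ (periapsis): v₁ₜ = √(GM(2/r₁ − 1/a_t)) = 729.018 m/s
(a) ΔV₁ = v₁ₜ − v₁ = 97.6698 m/s ≈ 97.67 m/s
Circular speed at r₂: v₂ = √(GM/r₂) = 446.43 m/s
Transfer speed at r₂ (apoapsis): v₂ₜ = √(GM(2/r₂ − 1/a_t)) = 364.509 m/s
(b) ΔV₂ = v₂ − v₂ₜ = 81.9215 m/s ≈ 81.92 m/s
(c) ΔV_total = ΔV₁ + ΔV₂ = 179.591 m/s ≈ 179.6 m/s

Final answer:
(a) ΔV₁ = 97.67 m/s
(b) ΔV₂ = 81.92 m/s
(c) ΔV_total = 179.6 m/s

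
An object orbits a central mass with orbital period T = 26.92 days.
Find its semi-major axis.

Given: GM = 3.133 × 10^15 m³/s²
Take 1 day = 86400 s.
T = 26.92 days = 2.32589 × 10^6 s
GM = 3.133 × 10^15 m³/s²
Kepler's third law: a³ = GM T² / (4π²)
T² = 5.40975 × 10^12 s²
a³ = (3.133 × 10^15) × (5.40975 × 10^12) / (4π²) = 4.29317 × 10^26 m³
a = (a³)^(1/3) = 7.54384 × 10^8 m ≈ 754.4 Mm

Final answer: 754.4 Mm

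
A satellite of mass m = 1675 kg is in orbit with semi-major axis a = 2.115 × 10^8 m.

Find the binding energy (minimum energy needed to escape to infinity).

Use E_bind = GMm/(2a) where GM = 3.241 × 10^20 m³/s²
a = 2.115 × 10^8 m
GM = 3.241 × 10^20 m³/s²
m = 1675 kg
GMm = 3.241 × 10^20 × 1675 = 5.42868 × 10^23 m³·kg/s²
2a = 4.23 × 10^8 m
E_bind = GMm/(2a) = 1.28337 × 10^15 J ≈ 1.283 PJ

Final answer: 1.283 PJ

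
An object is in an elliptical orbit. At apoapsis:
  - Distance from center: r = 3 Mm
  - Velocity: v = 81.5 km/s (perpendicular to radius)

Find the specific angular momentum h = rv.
r = 3 Mm = 3 × 10^6 m
v = 81.5 km/s = 81500 m/s
h = rv = 3 × 10^6 × 81500 = 2.445 × 10^11 m²/s ≈ 2.445 × 10^11 m²/s

Final answer: h = 2.445 × 10^11 m²/s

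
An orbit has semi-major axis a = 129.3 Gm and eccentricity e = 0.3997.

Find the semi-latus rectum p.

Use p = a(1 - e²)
a = 129.3 Gm = 1.293 × 10^11 m
e = 0.3997,  e² = 0.15976,  1 − e² = 0.84024
p = a(1 − e²) = 1.293 × 10^11 m × 0.84024 = 1.08643 × 10^11 m ≈ 108.6 Gm

Final answer: p = 108.6 Gm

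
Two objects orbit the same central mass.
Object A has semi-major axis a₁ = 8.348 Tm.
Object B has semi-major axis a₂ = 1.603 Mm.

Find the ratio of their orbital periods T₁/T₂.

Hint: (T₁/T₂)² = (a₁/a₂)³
a₁ = 8.348 Tm = 8.348 × 10^12 m
a₂ = 1.603 Mm = 1.603 × 10^6 m
a₁/a₂ = 5.20774 × 10^6
T₁/T₂ = (a₁/a₂)^(3/2) = (5.20774 × 10^6)^1.5 = 1.18843 × 10^10

Final answer: T₁/T₂ = 1.188 × 10^10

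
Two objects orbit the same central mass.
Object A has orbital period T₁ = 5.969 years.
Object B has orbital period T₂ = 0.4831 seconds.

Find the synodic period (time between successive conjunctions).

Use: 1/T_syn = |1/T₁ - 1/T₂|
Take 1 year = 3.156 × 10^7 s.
T₁ = 5.969 years = 1.88382 × 10^8 s
T₂ = 0.4831 seconds
1/T₁ = 5.30837 × 10^-9 s⁻¹
1/T₂ = 2.06996 s⁻¹
|1/T₁ − 1/T₂| = 2.06996 s⁻¹
T_syn = 1 / |1/T₁ − 1/T₂| = 0.4831 s ≈ 0.4831 seconds

Final answer: T_syn = 0.4831 seconds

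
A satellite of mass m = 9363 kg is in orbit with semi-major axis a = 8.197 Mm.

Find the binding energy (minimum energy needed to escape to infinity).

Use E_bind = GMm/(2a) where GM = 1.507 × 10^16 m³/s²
a = 8.197 Mm = 8.197 × 10^6 m
GM = 1.507 × 10^16 m³/s²
m = 9363 kg
GMm = 1.507 × 10^16 × 9363 = 1.411 × 10^20 m³·kg/s²
2a = 1.6394 × 10^7 m
E_bind = GMm/(2a) = 8.60683 × 10^12 J ≈ 8.607 TJ

Final answer: 8.607 TJ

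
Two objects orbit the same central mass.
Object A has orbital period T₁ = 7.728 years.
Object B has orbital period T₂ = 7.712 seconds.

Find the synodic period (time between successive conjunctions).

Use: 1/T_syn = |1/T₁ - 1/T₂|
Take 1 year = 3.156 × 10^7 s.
T₁ = 7.728 years = 2.43896 × 10^8 s
T₂ = 7.712 seconds
1/T₁ = 4.10011 × 10^-9 s⁻¹
1/T₂ = 0.129668 s⁻¹
|1/T₁ − 1/T₂| = 0.129668 s⁻¹
T_syn = 1 / |1/T₁ − 1/T₂| = 7.712 s ≈ 7.712 seconds

Final answer: T_syn = 7.712 seconds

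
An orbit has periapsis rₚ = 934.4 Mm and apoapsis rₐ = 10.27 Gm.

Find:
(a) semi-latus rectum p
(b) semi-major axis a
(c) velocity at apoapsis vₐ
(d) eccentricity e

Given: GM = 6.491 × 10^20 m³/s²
rₚ = 934.4 Mm = 9.344 × 10^8 m
rₐ = 10.27 Gm = 1.027 × 10^10 m
GM = 6.491 × 10^20 m³/s²
a = (rₚ + rₐ)/2 = 5.6022 × 10^9 m
e = (rₐ − rₚ)/(rₐ + rₚ) = (9.3356 × 10^9) / (1.12044 × 10^10) = 0.833208
(a) 1 − e² = 0.305764;  p = a(1 − e²) = 5.6022 × 10^9 × 0.305764 = 1.71295 × 10^9 m ≈ 1.713 Gm
(b) a = 5.6022 × 10^9 m ≈ 5.602 Gm
(c) vₐ² = GM (2/rₐ − 1/a) = 6.491 × 10^20 × (1.94742 × 10^-10 − 1.78501 × 10^-10) = 1.05418 × 10^10 m²/s²;  vₐ = 102673 m/s ≈ 102.7 km/s
(d) e = 0.833208 ≈ 0.8332

Final answer:
(a) semi-latus rectum p = 1.713 Gm
(b) semi-major axis a = 5.602 Gm
(c) velocity at apoapsis vₐ = 102.7 km/s
(d) eccentricity e = 0.8332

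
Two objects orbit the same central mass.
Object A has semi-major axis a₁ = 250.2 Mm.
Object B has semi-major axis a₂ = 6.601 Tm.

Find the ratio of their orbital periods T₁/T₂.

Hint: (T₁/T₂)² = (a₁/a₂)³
a₁ = 250.2 Mm = 2.502 × 10^8 m
a₂ = 6.601 Tm = 6.601 × 10^12 m
a₁/a₂ = 3.79033 × 10^-5
T₁/T₂ = (a₁/a₂)^(3/2) = (3.79033 × 10^-5)^1.5 = 2.33355 × 10^-7

Final answer: T₁/T₂ = 2.334 × 10^-7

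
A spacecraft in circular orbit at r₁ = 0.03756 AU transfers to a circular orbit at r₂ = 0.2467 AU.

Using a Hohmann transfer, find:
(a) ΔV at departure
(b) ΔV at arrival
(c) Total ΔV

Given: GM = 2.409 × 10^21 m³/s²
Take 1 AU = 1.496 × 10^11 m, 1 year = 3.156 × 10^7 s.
r₁ = 0.03756 AU = 5.61898 × 10^9 m
r₂ = 0.2467 AU = 3.69063 × 10^10 m
GM = 2.409 × 10^21 m³/s²
Transfer ellipse: a_t = (r₁ + r₂)/2 = 2.12626 × 10^10 m
Circular speed at r₁: v₁ = √(GM/r₁) = 654772 m/s
Transfer speed at r₁ (periapsis): v₁ₜ = √(GM(2/r₁ − 1/a_t)) = 862644 m/s
(a) ΔV₁ = v₁ₜ − v₁ = 207872 m/s ≈ 43.85 AU/year
Circular speed at r₂: v₂ = √(GM/r₂) = 255487 m/s
Transfer speed at r₂ (apoapsis): v₂ₜ = √(GM(2/r₂ − 1/a_t)) = 131337 m/s
(b) ΔV₂ = v₂ − v₂ₜ = 124149 m/s ≈ 26.19 AU/year
(c) ΔV_total = ΔV₁ + ΔV₂ = 332022 m/s ≈ 70.04 AU/year

Final answer:
(a) ΔV₁ = 43.85 AU/year
(b) ΔV₂ = 26.19 AU/year
(c) ΔV_total = 70.04 AU/year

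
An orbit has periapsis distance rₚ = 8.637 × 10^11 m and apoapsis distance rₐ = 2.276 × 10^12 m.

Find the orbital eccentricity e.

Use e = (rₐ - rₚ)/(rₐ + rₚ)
rₚ = 8.637 × 10^11 m
rₐ = 2.276 × 10^12 m
rₐ − rₚ = 1.4123 × 10^12 m
rₐ + rₚ = 3.1397 × 10^12 m
e = (rₐ − rₚ)/(rₐ + rₚ) = 0.44982

Final answer: e = 0.4498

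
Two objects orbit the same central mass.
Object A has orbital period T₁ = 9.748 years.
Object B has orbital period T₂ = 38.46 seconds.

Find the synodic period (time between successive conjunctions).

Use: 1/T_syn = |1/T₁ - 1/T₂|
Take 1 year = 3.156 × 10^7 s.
T₁ = 9.748 years = 3.07647 × 10^8 s
T₂ = 38.46 seconds
1/T₁ = 3.25048 × 10^-9 s⁻¹
1/T₂ = 0.026001 s⁻¹
|1/T₁ − 1/T₂| = 0.026001 s⁻¹
T_syn = 1 / |1/T₁ − 1/T₂| = 38.46 s ≈ 38.46 seconds

Final answer: T_syn = 38.46 seconds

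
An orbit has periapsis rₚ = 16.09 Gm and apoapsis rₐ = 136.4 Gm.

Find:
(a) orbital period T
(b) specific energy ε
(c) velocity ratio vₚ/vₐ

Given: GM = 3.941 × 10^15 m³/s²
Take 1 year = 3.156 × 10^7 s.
rₚ = 16.09 Gm = 1.609 × 10^10 m
rₐ = 136.4 Gm = 1.364 × 10^11 m
GM = 3.941 × 10^15 m³/s²
a = (rₚ + rₐ)/2 = 7.6245 × 10^10 m
e = (rₐ − rₚ)/(rₐ + rₚ) = (1.2031 × 10^11) / (1.5249 × 10^11) = 0.78897
(a) a³ = 4.43235 × 10^32 m³;  T = 2π √(a³/GM) = 2π × 3.35362 × 10^8 s = 2.10714 × 10^9 s ≈ 66.77 years
(b) 2a = 1.5249 × 10^11 m;  ε = −GM/(2a) = -25844.3 J/kg ≈ -25.84 kJ/kg
(c) vₚ/vₐ = rₐ/rₚ (angular momentum) = (1.364 × 10^11) / (1.609 × 10^10) = 8.47732 ≈ 8.477

Final answer:
(a) orbital period T = 66.77 years
(b) specific energy ε = -25.84 kJ/kg
(c) velocity ratio vₚ/vₐ = 8.477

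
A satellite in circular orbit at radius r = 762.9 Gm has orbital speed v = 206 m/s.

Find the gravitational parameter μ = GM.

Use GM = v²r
r = 762.9 Gm = 7.629 × 10^11 m
v = 206 m/s
v² = 42436 m²/s²
GM = v²r = 42436 × 7.629 × 10^11 = 3.23744 × 10^16 m³/s²
GM ≈ 3.237 × 10^16 m³/s²

Final answer: GM = 3.237 × 10^16 m³/s²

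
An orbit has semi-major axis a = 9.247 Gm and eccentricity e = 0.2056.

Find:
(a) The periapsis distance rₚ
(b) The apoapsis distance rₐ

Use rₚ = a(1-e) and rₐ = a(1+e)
a = 9.247 Gm = 9.247 × 10^9 m
e = 0.2056:  1 − e = 0.7944,  1 + e = 1.2056
(a) rₚ = a(1 − e) = 9.247 × 10^9 m × 0.7944 = 7.34582 × 10^9 m ≈ 7.346 Gm
(b) rₐ = a(1 + e) = 9.247 × 10^9 m × 1.2056 = 1.11482 × 10^10 m ≈ 11.15 Gm

Final answer:
(a) rₚ = 7.346 Gm
(b) rₐ = 11.15 Gm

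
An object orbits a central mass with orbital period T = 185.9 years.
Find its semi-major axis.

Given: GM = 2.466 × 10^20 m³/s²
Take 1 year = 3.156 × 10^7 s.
T = 185.9 years = 5.867 × 10^9 s
GM = 2.466 × 10^20 m³/s²
Kepler's third law: a³ = GM T² / (4π²)
T² = 3.44217 × 10^19 s²
a³ = (2.466 × 10^20) × (3.44217 × 10^19) / (4π²) = 2.15014 × 10^38 m³
a = (a³)^(1/3) = 5.99085 × 10^12 m ≈ 5.991 Tm

Final answer: 5.991 Tm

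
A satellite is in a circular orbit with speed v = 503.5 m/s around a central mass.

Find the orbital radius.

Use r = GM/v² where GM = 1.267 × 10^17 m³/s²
v = 503.5 m/s
GM = 1.267 × 10^17 m³/s²
v² = 253512 m²/s²
r = GM/v² = (1.267 × 10^17) / 253512 = 4.99779 × 10^11 m ≈ 499.8 Gm

Final answer: 499.8 Gm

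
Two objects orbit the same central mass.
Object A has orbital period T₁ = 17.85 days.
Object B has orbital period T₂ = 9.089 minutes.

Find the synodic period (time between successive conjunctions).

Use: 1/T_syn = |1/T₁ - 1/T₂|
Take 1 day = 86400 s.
T₁ = 17.85 days = 1.54224 × 10^6 s
T₂ = 9.089 minutes = 545.34 s
1/T₁ = 6.48408 × 10^-7 s⁻¹
1/T₂ = 0.00183372 s⁻¹
|1/T₁ − 1/T₂| = 0.00183307 s⁻¹
T_syn = 1 / |1/T₁ − 1/T₂| = 545.533 s ≈ 9.092 minutes

Final answer: T_syn = 9.092 minutes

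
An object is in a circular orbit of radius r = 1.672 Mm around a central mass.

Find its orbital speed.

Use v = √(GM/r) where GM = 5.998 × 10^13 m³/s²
r = 1.672 Mm = 1.672 × 10^6 m
GM = 5.998 × 10^13 m³/s²
GM/r = (5.998 × 10^13) / (1.672 × 10^6) = 3.58732 × 10^7 m²/s²
v = √(GM/r) = 5989.42 m/s ≈ 5.989 km/s

Final answer: 5.989 km/s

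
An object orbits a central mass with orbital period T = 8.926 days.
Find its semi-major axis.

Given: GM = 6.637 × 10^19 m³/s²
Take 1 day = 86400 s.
T = 8.926 days = 771206 s
GM = 6.637 × 10^19 m³/s²
Kepler's third law: a³ = GM T² / (4π²)
T² = 5.94759 × 10^11 s²
a³ = (6.637 × 10^19) × (5.94759 × 10^11) / (4π²) = 9.99893 × 10^29 m³
a = (a³)^(1/3) = 9.99964 × 10^9 m ≈ 10 Gm

Final answer: 10 Gm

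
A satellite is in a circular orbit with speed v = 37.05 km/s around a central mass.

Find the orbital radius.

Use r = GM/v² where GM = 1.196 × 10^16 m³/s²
v = 37.05 km/s = 37050 m/s
GM = 1.196 × 10^16 m³/s²
v² = 1.3727 × 10^9 m²/s²
r = GM/v² = (1.196 × 10^16) / (1.3727 × 10^9) = 8.71274 × 10^6 m ≈ 8.713 × 10^6 m

Final answer: 8.713 × 10^6 m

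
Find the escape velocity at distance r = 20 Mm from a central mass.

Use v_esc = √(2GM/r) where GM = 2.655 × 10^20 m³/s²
r = 20 Mm = 2 × 10^7 m
GM = 2.655 × 10^20 m³/s²
2GM/r = 2 × (2.655 × 10^20) / (2 × 10^7) = 2.655 × 10^13 m²/s²
v_esc = √(2GM/r) = 5.15267 × 10^6 m/s ≈ 5153 km/s

Final answer: 5153 km/s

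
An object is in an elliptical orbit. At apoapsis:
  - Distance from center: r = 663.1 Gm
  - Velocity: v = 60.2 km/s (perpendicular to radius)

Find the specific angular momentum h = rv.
r = 663.1 Gm = 6.631 × 10^11 m
v = 60.2 km/s = 60200 m/s
h = rv = 6.631 × 10^11 × 60200 = 3.99186 × 10^16 m²/s ≈ 3.992 × 10^16 m²/s

Final answer: h = 3.992 × 10^16 m²/s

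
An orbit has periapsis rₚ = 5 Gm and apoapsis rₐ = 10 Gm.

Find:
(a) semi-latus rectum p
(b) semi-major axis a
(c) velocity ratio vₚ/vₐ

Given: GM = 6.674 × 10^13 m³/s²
rₚ = 5 Gm = 5 × 10^9 m
rₐ = 10 Gm = 1 × 10^10 m
GM = 6.674 × 10^13 m³/s²
a = (rₚ + rₐ)/2 = 7.5 × 10^9 m
e = (rₐ − rₚ)/(rₐ + rₚ) = (5 × 10^9) / (1.5 × 10^10) = 0.333333
(a) 1 − e² = 0.888889;  p = a(1 − e²) = 7.5 × 10^9 × 0.888889 = 6.66667 × 10^9 m ≈ 6.667 Gm
(b) a = 7.5 × 10^9 m ≈ 7.5 Gm
(c) vₚ/vₐ = rₐ/rₚ (angular momentum) = (1 × 10^10) / (5 × 10^9) = 2 ≈ 2

Final answer:
(a) semi-latus rectum p = 6.667 Gm
(b) semi-major axis a = 7.5 Gm
(c) velocity ratio vₚ/vₐ = 2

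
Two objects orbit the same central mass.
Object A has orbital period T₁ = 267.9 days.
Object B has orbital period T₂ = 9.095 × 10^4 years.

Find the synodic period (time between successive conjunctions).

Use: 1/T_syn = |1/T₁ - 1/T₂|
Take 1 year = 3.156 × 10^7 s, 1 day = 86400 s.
T₁ = 267.9 days = 2.31466 × 10^7 s
T₂ = 9.095 × 10^4 years = 2.87038 × 10^12 s
1/T₁ = 4.3203 × 10^-8 s⁻¹
1/T₂ = 3.48386 × 10^-13 s⁻¹
|1/T₁ − 1/T₂| = 4.32026 × 10^-8 s⁻¹
T_syn = 1 / |1/T₁ − 1/T₂| = 2.31467 × 10^7 s ≈ 267.9 days

Final answer: T_syn = 267.9 days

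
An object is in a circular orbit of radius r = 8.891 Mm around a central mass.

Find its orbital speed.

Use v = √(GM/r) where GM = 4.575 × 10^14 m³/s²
r = 8.891 Mm = 8.891 × 10^6 m
GM = 4.575 × 10^14 m³/s²
GM/r = (4.575 × 10^14) / (8.891 × 10^6) = 5.14565 × 10^7 m²/s²
v = √(GM/r) = 7173.32 m/s ≈ 7.173 km/s

Final answer: 7.173 km/s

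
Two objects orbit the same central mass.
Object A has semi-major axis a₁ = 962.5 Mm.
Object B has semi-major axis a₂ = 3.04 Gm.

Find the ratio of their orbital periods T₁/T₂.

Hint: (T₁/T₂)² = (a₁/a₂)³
a₁ = 962.5 Mm = 9.625 × 10^8 m
a₂ = 3.04 Gm = 3.04 × 10^9 m
a₁/a₂ = 0.316612
T₁/T₂ = (a₁/a₂)^(3/2) = (0.316612)^1.5 = 0.178152

Final answer: T₁/T₂ = 0.1782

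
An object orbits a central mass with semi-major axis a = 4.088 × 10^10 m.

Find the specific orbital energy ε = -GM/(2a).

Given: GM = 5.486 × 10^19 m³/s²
a = 4.088 × 10^10 m
GM = 5.486 × 10^19 m³/s²
2a = 8.176 × 10^10 m
ε = −GM/(2a) = -6.70988 × 10^8 J/kg ≈ -671 MJ/kg

Final answer: -671 MJ/kg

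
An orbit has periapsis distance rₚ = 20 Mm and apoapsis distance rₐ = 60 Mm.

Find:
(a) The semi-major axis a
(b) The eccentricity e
rₚ = 20 Mm = 2 × 10^7 m
rₐ = 60 Mm = 6 × 10^7 m
(a) a = (rₚ + rₐ)/2 = 4 × 10^7 m ≈ 40 Mm
(b) e = (rₐ − rₚ)/(rₐ + rₚ) = (4 × 10^7) / (8 × 10^7) = 0.5

Final answer:
(a) a = 40 Mm
(b) e = 0.5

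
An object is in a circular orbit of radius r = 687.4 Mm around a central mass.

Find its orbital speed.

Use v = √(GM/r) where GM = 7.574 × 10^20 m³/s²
r = 687.4 Mm = 6.874 × 10^8 m
GM = 7.574 × 10^20 m³/s²
GM/r = (7.574 × 10^20) / (6.874 × 10^8) = 1.10183 × 10^12 m²/s²
v = √(GM/r) = 1.04968 × 10^6 m/s ≈ 1050 km/s

Final answer: 1050 km/s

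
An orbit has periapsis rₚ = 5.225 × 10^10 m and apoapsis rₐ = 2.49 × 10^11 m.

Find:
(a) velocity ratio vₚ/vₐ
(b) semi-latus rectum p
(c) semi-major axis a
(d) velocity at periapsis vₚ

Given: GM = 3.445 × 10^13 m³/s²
rₚ = 5.225 × 10^10 m
rₐ = 2.49 × 10^11 m
GM = 3.445 × 10^13 m³/s²
a = (rₚ + rₐ)/2 = 1.50625 × 10^11 m
e = (rₐ − rₚ)/(rₐ + rₚ) = (1.9675 × 10^11) / (3.0125 × 10^11) = 0.653112
(a) vₚ/vₐ = rₐ/rₚ (angular momentum) = (2.49 × 10^11) / (5.225 × 10^10) = 4.76555 ≈ 4.766
(b) 1 − e² = 0.573445;  p = a(1 − e²) = 1.50625 × 10^11 × 0.573445 = 8.63751 × 10^10 m ≈ 8.638 × 10^10 m
(c) a = 1.50625 × 10^11 m ≈ 1.506 × 10^11 m
(d) vₚ² = GM (2/rₚ − 1/a) = 3.445 × 10^13 × (3.82775 × 10^-11 − 6.639 × 10^-12) = 1089.95 m²/s²;  vₚ = 33.0143 m/s ≈ 33.01 m/s

Final answer:
(a) velocity ratio vₚ/vₐ = 4.766
(b) semi-latus rectum p = 8.638 × 10^10 m
(c) semi-major axis a = 1.506 × 10^11 m
(d) velocity at periapsis vₚ = 33.01 m/s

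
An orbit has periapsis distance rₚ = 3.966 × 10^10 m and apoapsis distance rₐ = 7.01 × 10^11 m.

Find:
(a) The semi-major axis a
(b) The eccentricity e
rₚ = 3.966 × 10^10 m
rₐ = 7.01 × 10^11 m
(a) a = (rₚ + rₐ)/2 = 3.7033 × 10^11 m ≈ 3.703 × 10^11 m
(b) e = (rₐ − rₚ)/(rₐ + rₚ) = (6.6134 × 10^11) / (7.4066 × 10^11) = 0.892906

Final answer:
(a) a = 3.703 × 10^11 m
(b) e = 0.8929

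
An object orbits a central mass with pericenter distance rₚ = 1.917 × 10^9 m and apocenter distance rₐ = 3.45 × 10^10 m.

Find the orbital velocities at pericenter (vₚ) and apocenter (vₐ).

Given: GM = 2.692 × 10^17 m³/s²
rₚ = 1.917 × 10^9 m
rₐ = 3.45 × 10^10 m
GM = 2.692 × 10^17 m³/s²
a = (rₚ + rₐ)/2 = 1.82085 × 10^10 m
Vis-viva: v² = GM (2/r − 1/a)
vₚ² = 2.692 × 10^17 × (1.0433 × 10^-9 − 5.49194 × 10^-11) = 2.66071 × 10^8 m²/s²
vₚ = 16311.7 m/s ≈ 16.31 km/s
vₐ² = 2.692 × 10^17 × (5.7971 × 10^-11 − 5.49194 × 10^-11) = 821493 m²/s²
vₐ = 906.363 m/s ≈ 906.4 m/s

Final answer: vₚ = 16.31 km/s, vₐ = 906.4 m/s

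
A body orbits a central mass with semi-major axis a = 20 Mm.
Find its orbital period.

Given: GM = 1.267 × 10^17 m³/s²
a = 20 Mm = 2 × 10^7 m
GM = 1.267 × 10^17 m³/s²
a³ = 8 × 10^21 m³
T = 2π √(a³/GM) = 2π √((8 × 10^21) / (1.267 × 10^17)) = 2π × 251.279 s
T = 1578.83 s ≈ 26.31 minutes

Final answer: 26.31 minutes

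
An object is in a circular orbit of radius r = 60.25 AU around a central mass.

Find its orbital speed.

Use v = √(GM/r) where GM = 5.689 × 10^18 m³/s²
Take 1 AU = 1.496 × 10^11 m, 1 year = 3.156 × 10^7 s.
r = 60.25 AU = 9.0134 × 10^12 m
GM = 5.689 × 10^18 m³/s²
GM/r = (5.689 × 10^18) / (9.0134 × 10^12) = 631171 m²/s²
v = √(GM/r) = 794.463 m/s ≈ 0.1676 AU/year

Final answer: 0.1676 AU/year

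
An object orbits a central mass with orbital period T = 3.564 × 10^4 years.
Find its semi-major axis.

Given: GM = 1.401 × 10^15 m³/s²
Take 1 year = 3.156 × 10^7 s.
T = 3.564 × 10^4 years = 1.1248 × 10^12 s
GM = 1.401 × 10^15 m³/s²
Kepler's third law: a³ = GM T² / (4π²)
T² = 1.26517 × 10^24 s²
a³ = (1.401 × 10^15) × (1.26517 × 10^24) / (4π²) = 4.48981 × 10^37 m³
a = (a³)^(1/3) = 3.55421 × 10^12 m ≈ 3.554 × 10^12 m

Final answer: 3.554 × 10^12 m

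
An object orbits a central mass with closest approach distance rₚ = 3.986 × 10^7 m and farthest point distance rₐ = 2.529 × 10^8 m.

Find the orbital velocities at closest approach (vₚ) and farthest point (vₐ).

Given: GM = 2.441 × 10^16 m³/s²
rₚ = 3.986 × 10^7 m
rₐ = 2.529 × 10^8 m
GM = 2.441 × 10^16 m³/s²
a = (rₚ + rₐ)/2 = 1.4638 × 10^8 m
Vis-viva: v² = GM (2/r − 1/a)
vₚ² = 2.441 × 10^16 × (5.01756 × 10^-8 − 6.83153 × 10^-9) = 1.05803 × 10^9 m²/s²
vₚ = 32527.4 m/s ≈ 32.53 km/s
vₐ² = 2.441 × 10^16 × (7.90826 × 10^-9 − 6.83153 × 10^-9) = 2.6283 × 10^7 m²/s²
vₐ = 5126.69 m/s ≈ 5.127 km/s

Final answer: vₚ = 32.53 km/s, vₐ = 5.127 km/s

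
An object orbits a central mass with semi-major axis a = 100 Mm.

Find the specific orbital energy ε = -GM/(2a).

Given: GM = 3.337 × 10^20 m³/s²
a = 100 Mm = 1 × 10^8 m
GM = 3.337 × 10^20 m³/s²
2a = 2 × 10^8 m
ε = −GM/(2a) = -1.6685 × 10^12 J/kg ≈ -1668 GJ/kg

Final answer: -1668 GJ/kg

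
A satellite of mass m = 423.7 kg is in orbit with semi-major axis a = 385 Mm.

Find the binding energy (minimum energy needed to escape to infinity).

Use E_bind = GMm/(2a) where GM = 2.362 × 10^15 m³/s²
a = 385 Mm = 3.85 × 10^8 m
GM = 2.362 × 10^15 m³/s²
m = 423.7 kg
GMm = 2.362 × 10^15 × 423.7 = 1.00078 × 10^18 m³·kg/s²
2a = 7.7 × 10^8 m
E_bind = GMm/(2a) = 1.29971 × 10^9 J ≈ 1.3 GJ

Final answer: 1.3 GJ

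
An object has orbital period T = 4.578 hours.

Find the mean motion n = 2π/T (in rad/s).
T = 4.578 hours = 16480.8 s
n = 2π / 16480.8 s = 0.000381243 rad/s ≈ 0.0003812 rad/s

Final answer: n = 0.0003812 rad/s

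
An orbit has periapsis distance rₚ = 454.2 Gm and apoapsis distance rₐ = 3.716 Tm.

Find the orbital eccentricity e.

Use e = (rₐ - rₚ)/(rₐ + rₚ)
rₚ = 454.2 Gm = 4.542 × 10^11 m
rₐ = 3.716 Tm = 3.716 × 10^12 m
rₐ − rₚ = 3.2618 × 10^12 m
rₐ + rₚ = 4.1702 × 10^12 m
e = (rₐ − rₚ)/(rₐ + rₚ) = 0.782169

Final answer: e = 0.7822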